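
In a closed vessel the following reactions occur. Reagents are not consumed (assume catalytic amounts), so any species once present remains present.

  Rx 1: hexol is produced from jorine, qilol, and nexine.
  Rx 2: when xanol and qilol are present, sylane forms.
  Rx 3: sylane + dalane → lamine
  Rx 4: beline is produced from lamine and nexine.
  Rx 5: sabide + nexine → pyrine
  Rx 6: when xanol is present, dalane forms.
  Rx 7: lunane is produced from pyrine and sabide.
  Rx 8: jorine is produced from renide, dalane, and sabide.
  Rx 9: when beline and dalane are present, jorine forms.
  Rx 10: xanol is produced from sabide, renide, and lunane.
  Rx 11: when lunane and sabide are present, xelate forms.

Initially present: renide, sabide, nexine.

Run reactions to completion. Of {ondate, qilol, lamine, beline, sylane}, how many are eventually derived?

No rule produces ondate, and it is not given.
No rule produces qilol, and it is not given.
lamine would need sylane and dalane (Rx 3), but sylane never forms.
beline would need lamine and nexine (Rx 4), but lamine never forms.
sylane would need xanol and qilol (Rx 2), but qilol never forms.
None of the 5 are reached.

0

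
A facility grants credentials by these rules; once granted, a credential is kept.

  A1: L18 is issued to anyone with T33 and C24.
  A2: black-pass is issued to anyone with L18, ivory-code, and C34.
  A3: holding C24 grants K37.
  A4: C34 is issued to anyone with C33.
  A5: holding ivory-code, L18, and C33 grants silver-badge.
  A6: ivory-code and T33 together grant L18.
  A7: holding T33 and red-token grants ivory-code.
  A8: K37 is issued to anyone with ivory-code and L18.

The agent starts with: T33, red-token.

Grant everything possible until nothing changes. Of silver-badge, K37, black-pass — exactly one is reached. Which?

Holding T33 and red-token grants ivory-code (A7).
Holding ivory-code and T33 grants L18 (A6).
Holding ivory-code and L18 grants K37 (A8).
black-pass would need L18, ivory-code, and C34 (A2), but C34 is never granted. silver-badge would need ivory-code, L18, and C33 (A5), but C33 is never granted.

K37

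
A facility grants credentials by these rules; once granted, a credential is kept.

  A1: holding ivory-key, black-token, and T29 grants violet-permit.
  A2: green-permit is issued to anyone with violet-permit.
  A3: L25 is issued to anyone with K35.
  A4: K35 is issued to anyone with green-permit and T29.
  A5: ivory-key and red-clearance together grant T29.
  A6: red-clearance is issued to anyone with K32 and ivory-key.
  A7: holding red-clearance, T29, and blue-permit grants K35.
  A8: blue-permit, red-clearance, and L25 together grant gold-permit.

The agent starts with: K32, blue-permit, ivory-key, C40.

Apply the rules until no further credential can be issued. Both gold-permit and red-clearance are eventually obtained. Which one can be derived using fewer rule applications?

red-clearance

red-clearance: Holding K32 and ivory-key grants red-clearance (A6). [1 rule application]
gold-permit: Holding K32 and ivory-key grants red-clearance (A6). Holding ivory-key and red-clearance grants T29 (A5). Holding red-clearance, T29, and blue-permit grants K35 (A7). Holding K35 grants L25 (A3). Holding blue-permit, red-clearance, and L25 grants gold-permit (A8). [5 rule applications]
red-clearance needs fewer.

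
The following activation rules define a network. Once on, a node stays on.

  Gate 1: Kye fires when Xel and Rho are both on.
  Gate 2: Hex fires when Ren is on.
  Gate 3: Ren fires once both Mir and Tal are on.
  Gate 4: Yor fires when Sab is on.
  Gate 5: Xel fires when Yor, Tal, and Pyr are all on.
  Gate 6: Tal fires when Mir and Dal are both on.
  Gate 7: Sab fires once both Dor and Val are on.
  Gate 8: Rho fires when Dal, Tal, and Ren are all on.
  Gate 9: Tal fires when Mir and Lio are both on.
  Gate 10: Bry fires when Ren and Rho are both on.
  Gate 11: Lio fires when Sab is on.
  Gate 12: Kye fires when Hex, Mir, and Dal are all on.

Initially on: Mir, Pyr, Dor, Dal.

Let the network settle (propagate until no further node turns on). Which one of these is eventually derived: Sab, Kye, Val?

Kye

Gate 6: Mir and Dal on → Tal on.
Mir and Tal are on, so Ren fires (Gate 3).
Gate 2: Ren on → Hex on.
Gate 12: Hex, Mir, and Dal on → Kye on.
No rule produces Val, and it is not given. Sab would need Dor and Val (Gate 7), but Val never turns on.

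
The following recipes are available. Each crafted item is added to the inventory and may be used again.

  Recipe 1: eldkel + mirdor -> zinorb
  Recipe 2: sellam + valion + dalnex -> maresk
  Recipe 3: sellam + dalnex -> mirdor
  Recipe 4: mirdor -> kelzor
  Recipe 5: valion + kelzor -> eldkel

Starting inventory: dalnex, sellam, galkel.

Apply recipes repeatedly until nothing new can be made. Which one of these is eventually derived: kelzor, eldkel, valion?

Using Recipe 3, sellam and dalnex make mirdor.
mirdor -> kelzor (Recipe 4).
No rule produces valion, and it is not given. eldkel would need valion and kelzor (Recipe 5), but valion is never obtained.

kelzor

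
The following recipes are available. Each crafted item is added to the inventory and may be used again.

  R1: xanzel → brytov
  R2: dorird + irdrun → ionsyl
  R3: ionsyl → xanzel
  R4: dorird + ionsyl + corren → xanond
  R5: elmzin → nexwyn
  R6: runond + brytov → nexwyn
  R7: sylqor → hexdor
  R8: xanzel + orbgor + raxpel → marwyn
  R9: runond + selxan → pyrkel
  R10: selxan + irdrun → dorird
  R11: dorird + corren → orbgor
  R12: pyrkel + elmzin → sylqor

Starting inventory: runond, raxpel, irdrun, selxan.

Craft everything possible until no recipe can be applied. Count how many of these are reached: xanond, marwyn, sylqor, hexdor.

0

xanond would need dorird, ionsyl, and corren (R4), but corren is never obtained.
marwyn would need xanzel, orbgor, and raxpel (R8), but orbgor is never obtained.
sylqor would need pyrkel and elmzin (R12), but elmzin is never obtained.
hexdor would need sylqor (R7), but sylqor is never obtained.
None of the 4 are reached.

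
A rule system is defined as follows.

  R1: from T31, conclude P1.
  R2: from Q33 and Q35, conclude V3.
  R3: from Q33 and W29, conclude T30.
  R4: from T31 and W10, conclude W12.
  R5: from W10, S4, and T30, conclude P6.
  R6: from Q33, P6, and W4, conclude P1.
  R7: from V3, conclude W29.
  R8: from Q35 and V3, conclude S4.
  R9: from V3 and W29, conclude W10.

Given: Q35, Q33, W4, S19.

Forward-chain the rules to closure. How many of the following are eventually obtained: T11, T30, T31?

1

From Q33 and Q35, R2 gives V3.
From V3, R7 gives W29.
From Q33 and W29, R3 gives T30.
No rule produces T11, and it is not given.
T30: reached.
No rule produces T31, and it is not given.
Reached: T30 — 1 of the 3.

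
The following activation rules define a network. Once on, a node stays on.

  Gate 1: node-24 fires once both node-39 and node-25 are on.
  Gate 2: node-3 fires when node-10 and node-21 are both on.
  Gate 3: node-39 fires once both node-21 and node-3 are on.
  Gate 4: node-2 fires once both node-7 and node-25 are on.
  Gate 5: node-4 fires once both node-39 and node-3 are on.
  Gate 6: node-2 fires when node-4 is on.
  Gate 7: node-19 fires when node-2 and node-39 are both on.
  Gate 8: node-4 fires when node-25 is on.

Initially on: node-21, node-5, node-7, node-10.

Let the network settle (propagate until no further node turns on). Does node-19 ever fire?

Yes

node-10 and node-21 are on, so node-3 fires (Gate 2).
node-21 and node-3 are on, so node-39 fires (Gate 3).
node-39 and node-3 are on, so node-4 fires (Gate 5).
Gate 6: node-4 on → node-2 on.
Gate 7: node-2 and node-39 on → node-19 on.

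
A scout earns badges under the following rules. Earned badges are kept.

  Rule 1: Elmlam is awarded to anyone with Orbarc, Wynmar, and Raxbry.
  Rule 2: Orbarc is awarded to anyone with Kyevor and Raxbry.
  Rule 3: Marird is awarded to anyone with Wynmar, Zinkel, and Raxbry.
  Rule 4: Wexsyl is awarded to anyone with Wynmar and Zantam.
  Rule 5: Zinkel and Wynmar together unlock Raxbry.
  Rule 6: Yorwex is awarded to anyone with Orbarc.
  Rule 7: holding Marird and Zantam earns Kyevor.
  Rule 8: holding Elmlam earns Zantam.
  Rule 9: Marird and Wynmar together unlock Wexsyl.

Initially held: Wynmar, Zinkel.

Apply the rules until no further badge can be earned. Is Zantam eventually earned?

Zantam would need Elmlam (Rule 8), but Elmlam is never earned.

No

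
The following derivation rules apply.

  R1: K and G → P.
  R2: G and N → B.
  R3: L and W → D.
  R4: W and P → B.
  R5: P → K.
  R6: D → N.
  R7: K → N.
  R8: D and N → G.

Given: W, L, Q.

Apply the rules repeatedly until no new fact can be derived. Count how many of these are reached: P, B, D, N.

3

From L and W, R3 gives D.
From D, R6 gives N.
From D and N, R8 gives G.
G and N hold, so B follows (R2).
P would need K and G (R1), but K is never established.
B: reached.
D: reached.
N: reached.
Reached: B, D, and N — 3 of the 4.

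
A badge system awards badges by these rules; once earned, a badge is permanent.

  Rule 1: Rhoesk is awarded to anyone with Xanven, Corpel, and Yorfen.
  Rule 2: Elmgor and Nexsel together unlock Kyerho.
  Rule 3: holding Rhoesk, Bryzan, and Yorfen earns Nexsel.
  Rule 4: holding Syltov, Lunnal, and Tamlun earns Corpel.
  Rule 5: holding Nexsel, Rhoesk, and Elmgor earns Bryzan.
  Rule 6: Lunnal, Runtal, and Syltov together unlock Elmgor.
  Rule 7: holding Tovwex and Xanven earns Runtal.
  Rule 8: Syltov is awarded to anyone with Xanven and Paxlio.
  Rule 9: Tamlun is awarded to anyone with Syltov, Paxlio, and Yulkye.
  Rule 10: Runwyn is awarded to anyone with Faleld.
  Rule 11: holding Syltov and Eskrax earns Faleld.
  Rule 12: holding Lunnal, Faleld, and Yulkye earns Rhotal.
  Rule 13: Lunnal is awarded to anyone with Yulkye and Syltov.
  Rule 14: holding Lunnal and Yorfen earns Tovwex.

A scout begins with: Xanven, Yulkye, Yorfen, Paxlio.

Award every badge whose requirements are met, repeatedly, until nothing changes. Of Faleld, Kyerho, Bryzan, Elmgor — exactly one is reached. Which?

With Xanven and Paxlio, Syltov is earned (Rule 8).
With Yulkye and Syltov, Lunnal is earned (Rule 13).
With Lunnal and Yorfen, Tovwex is earned (Rule 14).
With Tovwex and Xanven, Runtal is earned (Rule 7).
With Lunnal, Runtal, and Syltov, Elmgor is earned (Rule 6).
Kyerho would need Elmgor and Nexsel (Rule 2), but Nexsel is never earned. Faleld would need Syltov and Eskrax (Rule 11), but Eskrax is never earned. Bryzan would need Nexsel, Rhoesk, and Elmgor (Rule 5), but Nexsel is never earned.

Elmgor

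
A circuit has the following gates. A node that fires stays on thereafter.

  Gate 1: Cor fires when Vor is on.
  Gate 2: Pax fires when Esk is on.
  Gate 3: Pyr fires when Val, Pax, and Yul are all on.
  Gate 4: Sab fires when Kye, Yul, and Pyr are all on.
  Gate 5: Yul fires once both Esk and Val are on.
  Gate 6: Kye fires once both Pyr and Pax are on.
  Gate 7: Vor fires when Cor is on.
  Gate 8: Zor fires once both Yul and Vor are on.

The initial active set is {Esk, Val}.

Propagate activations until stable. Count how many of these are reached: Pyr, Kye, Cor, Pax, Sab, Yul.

Gate 2: Esk on → Pax on.
Gate 5: Esk and Val on → Yul on.
Gate 3: Val, Pax, and Yul on → Pyr on.
Gate 6: Pyr and Pax on → Kye on.
Gate 4: Kye, Yul, and Pyr on → Sab on.
Pyr: reached.
Kye: reached.
Cor would need Vor (Gate 1), but Vor never turns on.
Pax: reached.
Sab: reached.
Yul: reached.
Reached: Pyr, Kye, Pax, Sab, and Yul — 5 of the 6.

5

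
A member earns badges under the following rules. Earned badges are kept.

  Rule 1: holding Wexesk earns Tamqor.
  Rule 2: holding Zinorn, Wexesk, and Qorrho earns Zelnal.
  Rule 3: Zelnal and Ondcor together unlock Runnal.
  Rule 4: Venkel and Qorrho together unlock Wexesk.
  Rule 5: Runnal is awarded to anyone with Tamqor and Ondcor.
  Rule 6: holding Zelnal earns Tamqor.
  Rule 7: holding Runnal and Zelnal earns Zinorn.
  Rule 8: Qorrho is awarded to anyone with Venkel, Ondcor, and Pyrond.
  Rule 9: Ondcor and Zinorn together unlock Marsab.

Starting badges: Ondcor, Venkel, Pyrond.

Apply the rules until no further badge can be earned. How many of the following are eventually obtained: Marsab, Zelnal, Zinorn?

Marsab would need Ondcor and Zinorn (Rule 9), but Zinorn is never earned.
Zelnal would need Zinorn, Wexesk, and Qorrho (Rule 2), but Zinorn is never earned.
Zinorn would need Runnal and Zelnal (Rule 7), but Zelnal is never earned.
None of the 3 are reached.

0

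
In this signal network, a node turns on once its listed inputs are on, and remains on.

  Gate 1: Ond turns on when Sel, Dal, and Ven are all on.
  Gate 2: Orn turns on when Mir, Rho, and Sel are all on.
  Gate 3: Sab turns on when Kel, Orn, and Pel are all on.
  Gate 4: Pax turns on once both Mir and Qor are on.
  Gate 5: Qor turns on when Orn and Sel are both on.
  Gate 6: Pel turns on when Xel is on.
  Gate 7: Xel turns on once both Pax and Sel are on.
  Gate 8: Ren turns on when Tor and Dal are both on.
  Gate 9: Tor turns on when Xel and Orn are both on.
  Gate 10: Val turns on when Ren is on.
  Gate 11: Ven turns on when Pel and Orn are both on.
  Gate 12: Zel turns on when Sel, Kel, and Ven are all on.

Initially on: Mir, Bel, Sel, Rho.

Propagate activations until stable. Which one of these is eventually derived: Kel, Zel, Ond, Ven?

Mir, Rho, and Sel are on, so Orn turns on (Gate 2).
Gate 5: Orn and Sel on → Qor on.
Mir and Qor are on, so Pax turns on (Gate 4).
Gate 7: Pax and Sel on → Xel on.
Xel is on, so Pel turns on (Gate 6).
Pel and Orn are on, so Ven turns on (Gate 11).
Ond would need Sel, Dal, and Ven (Gate 1), but Dal never turns on. Zel would need Sel, Kel, and Ven (Gate 12), but Kel never turns on. No rule produces Kel, and it is not given.

Ven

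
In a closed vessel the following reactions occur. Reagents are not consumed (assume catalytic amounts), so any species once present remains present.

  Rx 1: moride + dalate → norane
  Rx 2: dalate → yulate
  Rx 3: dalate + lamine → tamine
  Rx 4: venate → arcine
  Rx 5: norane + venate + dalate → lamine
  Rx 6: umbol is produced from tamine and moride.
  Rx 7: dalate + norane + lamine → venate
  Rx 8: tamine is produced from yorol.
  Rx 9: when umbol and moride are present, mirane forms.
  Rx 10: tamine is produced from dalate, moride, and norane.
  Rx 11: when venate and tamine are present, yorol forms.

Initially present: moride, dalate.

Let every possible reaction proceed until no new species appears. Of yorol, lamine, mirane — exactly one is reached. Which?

mirane

moride and dalate present → norane forms (Rx 1).
dalate, moride, and norane present → tamine forms (Rx 10).
tamine and moride present → umbol forms (Rx 6).
umbol and moride present → mirane forms (Rx 9).
lamine would need norane, venate, and dalate (Rx 5), but venate never forms. yorol would need venate and tamine (Rx 11), but venate never forms.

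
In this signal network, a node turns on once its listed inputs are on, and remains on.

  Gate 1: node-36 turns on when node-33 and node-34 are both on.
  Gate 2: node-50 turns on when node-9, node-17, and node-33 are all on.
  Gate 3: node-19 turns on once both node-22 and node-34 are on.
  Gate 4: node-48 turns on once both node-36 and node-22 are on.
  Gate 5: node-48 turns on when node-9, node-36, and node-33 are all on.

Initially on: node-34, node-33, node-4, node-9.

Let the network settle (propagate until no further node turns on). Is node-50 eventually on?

No

node-50 would need node-9, node-17, and node-33 (Gate 2), but node-17 never turns on.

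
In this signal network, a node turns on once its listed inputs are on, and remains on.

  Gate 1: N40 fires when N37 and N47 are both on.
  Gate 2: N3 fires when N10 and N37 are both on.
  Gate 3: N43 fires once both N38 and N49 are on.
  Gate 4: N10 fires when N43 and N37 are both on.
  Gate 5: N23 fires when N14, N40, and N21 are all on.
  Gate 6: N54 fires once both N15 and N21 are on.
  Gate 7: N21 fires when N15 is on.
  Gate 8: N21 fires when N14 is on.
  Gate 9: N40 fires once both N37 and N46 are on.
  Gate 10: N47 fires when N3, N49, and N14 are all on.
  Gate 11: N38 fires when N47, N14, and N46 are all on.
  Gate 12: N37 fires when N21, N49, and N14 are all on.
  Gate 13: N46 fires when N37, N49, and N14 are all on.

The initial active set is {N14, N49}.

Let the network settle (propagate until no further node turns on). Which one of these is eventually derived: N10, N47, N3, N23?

N23

N14 is on, so N21 fires (Gate 8).
Gate 12: N21, N49, and N14 on → N37 on.
Gate 13: N37, N49, and N14 on → N46 on.
N37 and N46 are on, so N40 fires (Gate 9).
N14, N40, and N21 are on, so N23 fires (Gate 5).
N3 would need N10 and N37 (Gate 2), but N10 never turns on. N47 would need N3, N49, and N14 (Gate 10), but N3 never turns on. N10 would need N43 and N37 (Gate 4), but N43 never turns on.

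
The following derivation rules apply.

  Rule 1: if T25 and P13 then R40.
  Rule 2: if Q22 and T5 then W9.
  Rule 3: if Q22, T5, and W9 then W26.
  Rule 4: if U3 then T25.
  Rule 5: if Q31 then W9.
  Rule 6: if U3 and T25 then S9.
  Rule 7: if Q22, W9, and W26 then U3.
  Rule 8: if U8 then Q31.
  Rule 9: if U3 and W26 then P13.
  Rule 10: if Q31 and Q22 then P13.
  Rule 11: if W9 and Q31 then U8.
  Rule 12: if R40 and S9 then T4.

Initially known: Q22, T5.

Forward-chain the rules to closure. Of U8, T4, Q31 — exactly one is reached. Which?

T4

From Q22 and T5, Rule 2 gives W9.
Q22, T5, and W9 hold, so W26 follows (Rule 3).
Q22, W9, and W26 hold, so U3 follows (Rule 7).
U3 holds, so T25 follows (Rule 4).
From U3 and W26, Rule 9 gives P13.
U3 and T25 hold, so S9 follows (Rule 6).
From T25 and P13, Rule 1 gives R40.
From R40 and S9, Rule 12 gives T4.
U8 would need W9 and Q31 (Rule 11), but Q31 is never established. Q31 would need U8 (Rule 8), but U8 is never established.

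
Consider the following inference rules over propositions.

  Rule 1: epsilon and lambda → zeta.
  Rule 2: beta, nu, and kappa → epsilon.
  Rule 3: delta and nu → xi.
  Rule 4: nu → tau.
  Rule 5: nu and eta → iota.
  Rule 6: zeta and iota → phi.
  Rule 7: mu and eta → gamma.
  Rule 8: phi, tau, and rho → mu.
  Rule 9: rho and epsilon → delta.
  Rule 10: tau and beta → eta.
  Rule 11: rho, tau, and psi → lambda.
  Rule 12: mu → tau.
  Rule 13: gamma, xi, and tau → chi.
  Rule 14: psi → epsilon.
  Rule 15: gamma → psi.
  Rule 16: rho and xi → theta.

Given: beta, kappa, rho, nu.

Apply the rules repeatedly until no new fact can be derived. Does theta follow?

beta, nu, and kappa hold, so epsilon follows (Rule 2).
rho and epsilon hold, so delta follows (Rule 9).
delta and nu hold, so xi follows (Rule 3).
From rho and xi, Rule 16 gives theta.

Yes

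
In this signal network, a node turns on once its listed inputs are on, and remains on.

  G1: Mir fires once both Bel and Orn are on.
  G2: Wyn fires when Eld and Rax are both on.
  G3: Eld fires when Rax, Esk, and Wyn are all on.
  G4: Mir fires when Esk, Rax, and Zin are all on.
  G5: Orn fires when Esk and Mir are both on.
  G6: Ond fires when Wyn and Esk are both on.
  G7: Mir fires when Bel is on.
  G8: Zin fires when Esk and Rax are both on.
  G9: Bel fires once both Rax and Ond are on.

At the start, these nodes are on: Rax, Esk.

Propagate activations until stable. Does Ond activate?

No

Ond would need Wyn and Esk (G6), but Wyn never turns on.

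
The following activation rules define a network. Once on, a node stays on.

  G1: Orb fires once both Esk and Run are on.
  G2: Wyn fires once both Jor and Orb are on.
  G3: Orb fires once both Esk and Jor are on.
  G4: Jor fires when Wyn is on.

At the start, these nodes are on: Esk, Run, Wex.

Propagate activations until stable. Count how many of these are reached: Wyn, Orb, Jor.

1

G1: Esk and Run on → Orb on.
Wyn would need Jor and Orb (G2), but Jor never turns on.
Orb: reached.
Jor would need Wyn (G4), but Wyn never turns on.
Reached: Orb — 1 of the 3.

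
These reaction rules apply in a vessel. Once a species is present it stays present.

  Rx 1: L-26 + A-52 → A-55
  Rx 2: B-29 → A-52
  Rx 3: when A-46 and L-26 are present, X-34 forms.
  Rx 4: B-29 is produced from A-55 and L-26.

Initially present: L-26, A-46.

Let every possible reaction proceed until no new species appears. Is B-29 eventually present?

B-29 would need A-55 and L-26 (Rx 4), but A-55 never forms.

No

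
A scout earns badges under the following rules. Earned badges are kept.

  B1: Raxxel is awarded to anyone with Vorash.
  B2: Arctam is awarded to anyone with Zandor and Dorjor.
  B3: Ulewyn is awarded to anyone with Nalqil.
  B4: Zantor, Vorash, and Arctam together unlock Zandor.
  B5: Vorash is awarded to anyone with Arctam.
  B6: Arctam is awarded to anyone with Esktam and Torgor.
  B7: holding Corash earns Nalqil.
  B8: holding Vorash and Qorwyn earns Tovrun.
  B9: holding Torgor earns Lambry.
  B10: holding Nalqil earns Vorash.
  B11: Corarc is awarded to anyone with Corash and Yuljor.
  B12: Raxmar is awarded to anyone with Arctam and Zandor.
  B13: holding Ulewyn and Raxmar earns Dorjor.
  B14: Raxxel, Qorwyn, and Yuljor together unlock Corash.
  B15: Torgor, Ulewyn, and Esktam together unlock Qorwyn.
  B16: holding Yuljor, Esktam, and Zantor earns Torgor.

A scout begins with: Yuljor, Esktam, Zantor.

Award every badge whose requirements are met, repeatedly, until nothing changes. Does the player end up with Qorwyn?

Qorwyn would need Torgor, Ulewyn, and Esktam (B15), but Ulewyn is never earned.

No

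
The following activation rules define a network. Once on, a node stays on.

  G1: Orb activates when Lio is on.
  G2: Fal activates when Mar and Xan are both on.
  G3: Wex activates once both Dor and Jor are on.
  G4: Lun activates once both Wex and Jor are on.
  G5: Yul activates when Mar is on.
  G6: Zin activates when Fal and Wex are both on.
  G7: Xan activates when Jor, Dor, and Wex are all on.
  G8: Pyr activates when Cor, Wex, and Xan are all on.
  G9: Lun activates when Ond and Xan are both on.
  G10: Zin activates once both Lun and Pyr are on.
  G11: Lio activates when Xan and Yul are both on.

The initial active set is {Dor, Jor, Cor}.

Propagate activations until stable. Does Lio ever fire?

Lio would need Xan and Yul (G11), but Yul never turns on.

No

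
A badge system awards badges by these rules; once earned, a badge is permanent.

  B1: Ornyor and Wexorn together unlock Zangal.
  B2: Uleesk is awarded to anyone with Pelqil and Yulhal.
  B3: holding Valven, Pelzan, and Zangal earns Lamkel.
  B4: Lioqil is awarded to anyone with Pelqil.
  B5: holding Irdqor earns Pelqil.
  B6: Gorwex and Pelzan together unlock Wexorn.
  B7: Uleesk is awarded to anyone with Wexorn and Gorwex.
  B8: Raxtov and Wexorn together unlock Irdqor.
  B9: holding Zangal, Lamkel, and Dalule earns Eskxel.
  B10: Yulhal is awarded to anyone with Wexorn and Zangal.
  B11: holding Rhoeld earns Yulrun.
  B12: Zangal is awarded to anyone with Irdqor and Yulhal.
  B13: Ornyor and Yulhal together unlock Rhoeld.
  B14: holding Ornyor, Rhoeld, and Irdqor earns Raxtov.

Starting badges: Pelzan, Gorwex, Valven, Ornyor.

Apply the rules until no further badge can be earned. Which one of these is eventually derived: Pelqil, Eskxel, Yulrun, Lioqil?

With Gorwex and Pelzan, Wexorn is earned (B6).
With Ornyor and Wexorn, Zangal is earned (B1).
With Wexorn and Zangal, Yulhal is earned (B10).
With Ornyor and Yulhal, Rhoeld is earned (B13).
With Rhoeld, Yulrun is earned (B11).
Eskxel would need Zangal, Lamkel, and Dalule (B9), but Dalule is never earned. Lioqil would need Pelqil (B4), but Pelqil is never earned. Pelqil would need Irdqor (B5), but Irdqor is never earned.

Yulrun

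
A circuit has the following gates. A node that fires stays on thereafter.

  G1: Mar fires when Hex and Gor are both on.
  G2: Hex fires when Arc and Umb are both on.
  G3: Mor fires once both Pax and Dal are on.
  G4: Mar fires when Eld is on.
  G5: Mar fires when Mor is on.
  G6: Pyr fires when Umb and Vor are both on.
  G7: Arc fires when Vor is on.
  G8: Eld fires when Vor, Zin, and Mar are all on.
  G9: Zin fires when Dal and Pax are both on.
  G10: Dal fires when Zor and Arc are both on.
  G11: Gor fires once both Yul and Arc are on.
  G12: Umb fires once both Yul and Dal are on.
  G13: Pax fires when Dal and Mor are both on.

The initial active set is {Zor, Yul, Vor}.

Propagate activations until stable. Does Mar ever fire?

Yes

Vor is on, so Arc fires (G7).
Yul and Arc are on, so Gor fires (G11).
Zor and Arc are on, so Dal fires (G10).
G12: Yul and Dal on → Umb on.
Arc and Umb are on, so Hex fires (G2).
G1: Hex and Gor on → Mar on.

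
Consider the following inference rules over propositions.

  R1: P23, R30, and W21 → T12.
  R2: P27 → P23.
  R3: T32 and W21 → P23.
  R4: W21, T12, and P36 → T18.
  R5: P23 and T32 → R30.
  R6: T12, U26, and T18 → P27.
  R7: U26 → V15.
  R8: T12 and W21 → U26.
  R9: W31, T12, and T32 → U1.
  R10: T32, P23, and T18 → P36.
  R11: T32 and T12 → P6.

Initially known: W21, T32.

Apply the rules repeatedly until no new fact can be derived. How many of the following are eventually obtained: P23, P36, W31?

From T32 and W21, R3 gives P23.
P23: reached.
P36 would need T32, P23, and T18 (R10), but T18 is never established.
No rule produces W31, and it is not given.
Reached: P23 — 1 of the 3.

1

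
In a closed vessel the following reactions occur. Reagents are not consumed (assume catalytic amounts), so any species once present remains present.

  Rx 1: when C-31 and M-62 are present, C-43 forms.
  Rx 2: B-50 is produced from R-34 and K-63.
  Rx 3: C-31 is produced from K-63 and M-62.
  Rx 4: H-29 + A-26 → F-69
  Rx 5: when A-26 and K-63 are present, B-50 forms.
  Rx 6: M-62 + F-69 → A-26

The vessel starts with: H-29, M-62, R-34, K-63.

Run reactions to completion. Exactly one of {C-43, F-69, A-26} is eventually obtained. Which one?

C-43

K-63 and M-62 present → C-31 forms (Rx 3).
C-31 and M-62 present → C-43 forms (Rx 1).
A-26 would need M-62 and F-69 (Rx 6), but F-69 never forms. F-69 would need H-29 and A-26 (Rx 4), but A-26 never forms.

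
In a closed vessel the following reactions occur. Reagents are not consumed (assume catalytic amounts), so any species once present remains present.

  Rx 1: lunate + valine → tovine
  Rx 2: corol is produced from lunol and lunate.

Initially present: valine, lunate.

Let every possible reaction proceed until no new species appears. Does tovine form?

lunate and valine present → tovine forms (Rx 1).

Yes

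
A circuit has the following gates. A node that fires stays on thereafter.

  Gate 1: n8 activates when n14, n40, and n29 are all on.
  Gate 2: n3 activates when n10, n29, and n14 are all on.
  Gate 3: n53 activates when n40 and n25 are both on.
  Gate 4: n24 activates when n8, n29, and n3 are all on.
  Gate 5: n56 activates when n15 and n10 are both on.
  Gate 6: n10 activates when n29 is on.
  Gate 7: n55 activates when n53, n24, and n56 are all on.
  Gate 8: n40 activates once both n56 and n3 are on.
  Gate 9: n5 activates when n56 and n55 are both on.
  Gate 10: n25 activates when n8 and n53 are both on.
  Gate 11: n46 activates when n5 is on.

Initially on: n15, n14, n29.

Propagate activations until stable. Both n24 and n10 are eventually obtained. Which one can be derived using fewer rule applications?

n10: Gate 6: n29 on → n10 on. [1 rule application]
n24: n29 is on, so n10 activates (Gate 6). Gate 2: n10, n29, and n14 on → n3 on. n15 and n10 are on, so n56 activates (Gate 5). Gate 8: n56 and n3 on → n40 on. Gate 1: n14, n40, and n29 on → n8 on. Gate 4: n8, n29, and n3 on → n24 on. [6 rule applications]
n10 needs fewer.

n10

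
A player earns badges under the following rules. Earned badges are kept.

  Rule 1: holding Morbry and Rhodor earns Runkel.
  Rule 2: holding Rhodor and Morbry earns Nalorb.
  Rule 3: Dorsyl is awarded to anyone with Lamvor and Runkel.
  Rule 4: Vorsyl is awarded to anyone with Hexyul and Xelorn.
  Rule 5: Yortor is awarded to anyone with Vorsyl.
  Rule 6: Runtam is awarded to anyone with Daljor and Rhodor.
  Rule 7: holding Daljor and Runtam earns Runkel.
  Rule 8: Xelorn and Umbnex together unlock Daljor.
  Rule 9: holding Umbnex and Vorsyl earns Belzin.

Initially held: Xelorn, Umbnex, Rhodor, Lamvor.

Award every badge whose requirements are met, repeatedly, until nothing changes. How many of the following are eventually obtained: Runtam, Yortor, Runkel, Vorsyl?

With Xelorn and Umbnex, Daljor is earned (Rule 8).
With Daljor and Rhodor, Runtam is earned (Rule 6).
With Daljor and Runtam, Runkel is earned (Rule 7).
Runtam: reached.
Yortor would need Vorsyl (Rule 5), but Vorsyl is never earned.
Runkel: reached.
Vorsyl would need Hexyul and Xelorn (Rule 4), but Hexyul is never earned.
Reached: Runtam and Runkel — 2 of the 4.

2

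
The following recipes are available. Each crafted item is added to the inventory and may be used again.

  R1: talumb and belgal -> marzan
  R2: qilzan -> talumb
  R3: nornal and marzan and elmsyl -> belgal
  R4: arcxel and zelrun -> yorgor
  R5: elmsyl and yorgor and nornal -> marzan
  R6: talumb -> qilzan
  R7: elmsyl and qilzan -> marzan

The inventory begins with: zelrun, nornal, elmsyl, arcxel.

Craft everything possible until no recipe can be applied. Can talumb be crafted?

No

talumb would need qilzan (R2), but qilzan is never obtained.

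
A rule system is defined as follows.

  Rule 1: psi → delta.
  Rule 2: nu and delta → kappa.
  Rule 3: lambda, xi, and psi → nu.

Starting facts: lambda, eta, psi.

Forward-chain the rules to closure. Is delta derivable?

psi holds, so delta follows (Rule 1).

Yes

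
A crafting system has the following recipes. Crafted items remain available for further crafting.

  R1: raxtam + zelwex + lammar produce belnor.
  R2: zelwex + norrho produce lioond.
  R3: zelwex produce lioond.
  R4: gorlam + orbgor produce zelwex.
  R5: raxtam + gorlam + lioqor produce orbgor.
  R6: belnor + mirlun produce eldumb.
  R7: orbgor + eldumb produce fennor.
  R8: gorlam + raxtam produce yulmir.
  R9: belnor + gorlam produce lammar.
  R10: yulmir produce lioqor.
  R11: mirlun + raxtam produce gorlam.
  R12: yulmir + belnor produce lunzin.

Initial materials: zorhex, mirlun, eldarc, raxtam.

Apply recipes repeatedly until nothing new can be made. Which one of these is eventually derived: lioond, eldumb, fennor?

mirlun + raxtam → gorlam (R11).
gorlam + raxtam → yulmir (R8).
yulmir → lioqor (R10).
Using R5, raxtam, gorlam, and lioqor make orbgor.
Using R4, gorlam and orbgor make zelwex.
zelwex → lioond (R3).
eldumb would need belnor and mirlun (R6), but belnor is never obtained. fennor would need orbgor and eldumb (R7), but eldumb is never obtained.

lioond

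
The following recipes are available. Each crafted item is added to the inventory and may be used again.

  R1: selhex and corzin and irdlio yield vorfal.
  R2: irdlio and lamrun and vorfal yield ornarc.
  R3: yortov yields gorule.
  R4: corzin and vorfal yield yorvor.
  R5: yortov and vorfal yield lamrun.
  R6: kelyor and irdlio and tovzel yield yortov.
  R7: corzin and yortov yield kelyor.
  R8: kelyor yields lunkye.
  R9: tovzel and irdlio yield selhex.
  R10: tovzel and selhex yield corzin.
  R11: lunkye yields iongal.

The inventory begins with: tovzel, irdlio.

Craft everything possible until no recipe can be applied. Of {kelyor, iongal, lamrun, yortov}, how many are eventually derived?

0

kelyor would need corzin and yortov (R7), but yortov is never obtained.
iongal would need lunkye (R11), but lunkye is never obtained.
lamrun would need yortov and vorfal (R5), but yortov is never obtained.
yortov would need kelyor, irdlio, and tovzel (R6), but kelyor is never obtained.
None of the 4 are reached.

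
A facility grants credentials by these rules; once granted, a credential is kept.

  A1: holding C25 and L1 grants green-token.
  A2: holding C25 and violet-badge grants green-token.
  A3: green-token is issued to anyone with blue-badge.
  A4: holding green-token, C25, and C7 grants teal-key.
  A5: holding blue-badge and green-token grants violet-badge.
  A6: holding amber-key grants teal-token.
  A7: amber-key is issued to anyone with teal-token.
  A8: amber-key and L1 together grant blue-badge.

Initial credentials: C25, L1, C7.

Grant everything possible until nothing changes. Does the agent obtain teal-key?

Yes

Holding C25 and L1 grants green-token (A1).
Holding green-token, C25, and C7 grants teal-key (A4).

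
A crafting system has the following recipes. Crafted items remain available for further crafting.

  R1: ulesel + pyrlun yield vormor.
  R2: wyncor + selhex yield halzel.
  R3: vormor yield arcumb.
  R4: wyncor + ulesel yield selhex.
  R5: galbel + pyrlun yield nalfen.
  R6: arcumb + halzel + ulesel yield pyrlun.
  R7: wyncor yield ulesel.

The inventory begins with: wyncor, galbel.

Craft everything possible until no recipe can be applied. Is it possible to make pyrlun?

No

pyrlun would need arcumb, halzel, and ulesel (R6), but arcumb is never obtained.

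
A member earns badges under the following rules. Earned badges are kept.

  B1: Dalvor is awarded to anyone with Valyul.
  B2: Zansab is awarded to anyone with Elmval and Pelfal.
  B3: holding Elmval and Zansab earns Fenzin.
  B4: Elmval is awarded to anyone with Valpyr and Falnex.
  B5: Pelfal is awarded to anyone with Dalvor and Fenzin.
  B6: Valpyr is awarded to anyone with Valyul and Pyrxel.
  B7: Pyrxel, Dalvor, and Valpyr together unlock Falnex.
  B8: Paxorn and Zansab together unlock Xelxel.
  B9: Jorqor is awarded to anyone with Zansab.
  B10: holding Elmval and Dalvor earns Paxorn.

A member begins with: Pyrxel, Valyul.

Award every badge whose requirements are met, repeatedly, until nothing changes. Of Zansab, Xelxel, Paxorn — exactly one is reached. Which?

With Valyul, Dalvor is earned (B1).
With Valyul and Pyrxel, Valpyr is earned (B6).
With Pyrxel, Dalvor, and Valpyr, Falnex is earned (B7).
With Valpyr and Falnex, Elmval is earned (B4).
With Elmval and Dalvor, Paxorn is earned (B10).
Xelxel would need Paxorn and Zansab (B8), but Zansab is never earned. Zansab would need Elmval and Pelfal (B2), but Pelfal is never earned.

Paxorn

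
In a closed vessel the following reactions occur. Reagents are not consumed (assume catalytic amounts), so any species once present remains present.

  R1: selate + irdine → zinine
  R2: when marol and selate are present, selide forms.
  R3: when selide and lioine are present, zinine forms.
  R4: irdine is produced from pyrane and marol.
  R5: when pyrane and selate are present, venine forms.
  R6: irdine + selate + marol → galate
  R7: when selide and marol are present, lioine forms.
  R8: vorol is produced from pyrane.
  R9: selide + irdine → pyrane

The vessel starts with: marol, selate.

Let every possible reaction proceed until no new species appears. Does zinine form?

Yes

marol and selate present → selide forms (R2).
selide and marol present → lioine forms (R7).
selide and lioine present → zinine forms (R3).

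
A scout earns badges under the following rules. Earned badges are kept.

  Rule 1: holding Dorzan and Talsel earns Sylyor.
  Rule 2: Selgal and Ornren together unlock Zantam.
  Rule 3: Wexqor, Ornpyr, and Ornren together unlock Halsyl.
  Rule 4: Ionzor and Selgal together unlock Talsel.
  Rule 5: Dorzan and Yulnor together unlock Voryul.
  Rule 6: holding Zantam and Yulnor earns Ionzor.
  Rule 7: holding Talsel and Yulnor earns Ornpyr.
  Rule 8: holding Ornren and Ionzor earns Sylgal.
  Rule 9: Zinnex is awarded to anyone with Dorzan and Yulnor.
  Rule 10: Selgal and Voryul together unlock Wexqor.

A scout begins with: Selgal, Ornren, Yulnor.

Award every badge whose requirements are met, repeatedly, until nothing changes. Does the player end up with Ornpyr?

Yes

With Selgal and Ornren, Zantam is earned (Rule 2).
With Zantam and Yulnor, Ionzor is earned (Rule 6).
With Ionzor and Selgal, Talsel is earned (Rule 4).
With Talsel and Yulnor, Ornpyr is earned (Rule 7).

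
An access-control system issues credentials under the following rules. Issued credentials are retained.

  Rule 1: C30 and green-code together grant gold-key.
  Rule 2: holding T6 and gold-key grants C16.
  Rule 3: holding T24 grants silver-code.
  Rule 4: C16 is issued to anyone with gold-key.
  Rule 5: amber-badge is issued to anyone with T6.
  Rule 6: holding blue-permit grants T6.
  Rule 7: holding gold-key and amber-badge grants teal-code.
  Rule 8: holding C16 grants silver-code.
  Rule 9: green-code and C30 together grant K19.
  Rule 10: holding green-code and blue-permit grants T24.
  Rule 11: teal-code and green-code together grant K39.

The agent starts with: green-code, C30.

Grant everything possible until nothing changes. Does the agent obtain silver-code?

Holding C30 and green-code grants gold-key (Rule 1).
Holding gold-key grants C16 (Rule 4).
Holding C16 grants silver-code (Rule 8).

Yes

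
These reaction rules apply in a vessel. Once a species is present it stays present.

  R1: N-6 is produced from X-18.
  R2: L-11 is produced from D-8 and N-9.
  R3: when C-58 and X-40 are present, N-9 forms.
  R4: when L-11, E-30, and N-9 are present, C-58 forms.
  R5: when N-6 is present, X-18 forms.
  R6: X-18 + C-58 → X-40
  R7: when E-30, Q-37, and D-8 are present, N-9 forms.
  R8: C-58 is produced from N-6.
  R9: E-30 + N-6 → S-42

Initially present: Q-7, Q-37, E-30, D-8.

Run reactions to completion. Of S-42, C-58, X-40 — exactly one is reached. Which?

C-58

E-30, Q-37, and D-8 present → N-9 forms (R7).
D-8 and N-9 present → L-11 forms (R2).
L-11, E-30, and N-9 present → C-58 forms (R4).
X-40 would need X-18 and C-58 (R6), but X-18 never forms. S-42 would need E-30 and N-6 (R9), but N-6 never forms.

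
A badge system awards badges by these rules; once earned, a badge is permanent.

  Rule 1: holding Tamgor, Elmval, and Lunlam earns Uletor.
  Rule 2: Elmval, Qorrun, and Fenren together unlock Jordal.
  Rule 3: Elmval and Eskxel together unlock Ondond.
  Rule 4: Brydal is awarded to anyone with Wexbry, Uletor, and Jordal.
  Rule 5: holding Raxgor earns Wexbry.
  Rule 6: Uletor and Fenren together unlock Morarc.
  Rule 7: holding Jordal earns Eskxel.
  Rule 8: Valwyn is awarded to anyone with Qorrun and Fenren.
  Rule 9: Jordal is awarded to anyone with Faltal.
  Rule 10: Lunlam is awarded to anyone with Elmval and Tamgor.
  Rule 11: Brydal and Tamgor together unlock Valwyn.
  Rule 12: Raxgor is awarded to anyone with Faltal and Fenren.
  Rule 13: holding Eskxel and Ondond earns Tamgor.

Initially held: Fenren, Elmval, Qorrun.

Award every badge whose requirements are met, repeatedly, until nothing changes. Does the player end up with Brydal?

No

Brydal would need Wexbry, Uletor, and Jordal (Rule 4), but Wexbry is never earned.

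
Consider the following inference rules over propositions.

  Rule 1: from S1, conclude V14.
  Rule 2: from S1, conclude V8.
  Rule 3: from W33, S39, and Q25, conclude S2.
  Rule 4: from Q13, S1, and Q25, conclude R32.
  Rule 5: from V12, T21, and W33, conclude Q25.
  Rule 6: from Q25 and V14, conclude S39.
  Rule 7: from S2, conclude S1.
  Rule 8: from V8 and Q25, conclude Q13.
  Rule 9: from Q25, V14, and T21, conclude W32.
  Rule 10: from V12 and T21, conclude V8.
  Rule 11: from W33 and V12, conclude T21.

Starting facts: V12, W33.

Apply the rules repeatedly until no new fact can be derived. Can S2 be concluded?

S2 would need W33, S39, and Q25 (Rule 3), but S39 is never established.

No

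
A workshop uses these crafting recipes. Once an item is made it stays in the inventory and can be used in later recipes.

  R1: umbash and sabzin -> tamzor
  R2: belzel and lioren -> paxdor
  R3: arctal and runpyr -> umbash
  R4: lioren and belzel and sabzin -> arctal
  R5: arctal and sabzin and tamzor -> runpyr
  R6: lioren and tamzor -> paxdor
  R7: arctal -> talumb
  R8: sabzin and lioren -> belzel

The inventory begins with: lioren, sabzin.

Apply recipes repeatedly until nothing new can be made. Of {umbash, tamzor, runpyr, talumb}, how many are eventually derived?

Using R8, sabzin and lioren make belzel.
lioren and belzel and sabzin -> arctal (R4).
Using R7, arctal makes talumb.
umbash would need arctal and runpyr (R3), but runpyr is never obtained.
tamzor would need umbash and sabzin (R1), but umbash is never obtained.
runpyr would need arctal, sabzin, and tamzor (R5), but tamzor is never obtained.
talumb: reached.
Reached: talumb — 1 of the 4.

1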